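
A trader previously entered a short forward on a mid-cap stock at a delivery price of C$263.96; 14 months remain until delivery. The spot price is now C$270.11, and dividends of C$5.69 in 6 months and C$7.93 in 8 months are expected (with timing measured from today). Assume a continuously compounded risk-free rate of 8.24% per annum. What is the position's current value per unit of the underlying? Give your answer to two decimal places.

PV(remaining dividends) I = 5.69·e^(−0.0824·6/12) + 7.93·e^(−0.0824·8/12) = 12.9665
Current forward F = (S − I)·e^(rT) = (270.11 − 12.9665)·e^(0.0824·14/12) = 257.1435 × 1.100906 = 283.0908
Value (long) = (F − K)·e^(−rT) = (283.0908 − 263.96) × 0.908343 = 17.3773
Short position value = −(long value) = -C$17.38

-C$17.38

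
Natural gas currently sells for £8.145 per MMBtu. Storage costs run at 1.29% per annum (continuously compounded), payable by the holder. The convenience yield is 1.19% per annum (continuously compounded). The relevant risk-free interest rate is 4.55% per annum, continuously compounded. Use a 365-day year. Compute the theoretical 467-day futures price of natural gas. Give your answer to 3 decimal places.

£8.644 per MMBtu

Net carry = r + u − y = 0.0455 + 0.0129 − 0.0119 = 0.0465
F = S·e^((r+u−y)T) = 8.145 · e^(0.0465 × 467/365) = 8.145 · e^0.059495
= 8.145 × 1.061300 = £8.644 per MMBtu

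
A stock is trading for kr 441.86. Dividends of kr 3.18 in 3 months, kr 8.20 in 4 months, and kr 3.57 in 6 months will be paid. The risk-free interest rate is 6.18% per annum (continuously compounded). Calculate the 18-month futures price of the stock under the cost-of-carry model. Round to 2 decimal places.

PV(dividends) I = 3.18·e^(−0.0618·3/12) + 8.20·e^(−0.0618·4/12) + 3.57·e^(−0.0618·6/12)
I = 3.1312 + 8.0328 + 3.4614 = 14.6254
F = (S − I)·e^(rT) = (441.86 − 14.6254) · e^(0.0618·18/12)
= 427.2346 · e^0.092700 = 427.2346 × 1.097133 = kr 468.73

kr 468.73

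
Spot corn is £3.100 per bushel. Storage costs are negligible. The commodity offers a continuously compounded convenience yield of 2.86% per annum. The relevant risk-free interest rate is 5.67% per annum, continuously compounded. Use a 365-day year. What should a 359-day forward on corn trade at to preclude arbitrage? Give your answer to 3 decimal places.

£3.187 per bushel

Net carry = r + u − y = 0.0567 + 0.0000 − 0.0286 = 0.0281
F = S·e^((r+u−y)T) = 3.100 · e^(0.0281 × 359/365) = 3.100 · e^0.027638
= 3.100 × 1.028023 = £3.187 per bushel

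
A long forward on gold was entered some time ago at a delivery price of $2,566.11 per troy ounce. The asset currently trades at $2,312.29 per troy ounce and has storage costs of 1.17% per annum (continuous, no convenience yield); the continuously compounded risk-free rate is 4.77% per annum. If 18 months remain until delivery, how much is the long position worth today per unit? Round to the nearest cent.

Current fair forward for the remaining 18 months: F = S·e^((r + u)·T), (r + u) = 0.0477 + 0.0117 = 0.0594
F = 2312.29 · e^(0.0594 × 18/12) = 2312.29 × 1.09318997 = 2527.7722
Value of long forward = (F − K)·e^(−rT) = (2527.7722 − 2566.11) · e^(−0.0477·18/12)
= -38.3378 × 0.93094973 = -35.69

-$35.69 per troy ounce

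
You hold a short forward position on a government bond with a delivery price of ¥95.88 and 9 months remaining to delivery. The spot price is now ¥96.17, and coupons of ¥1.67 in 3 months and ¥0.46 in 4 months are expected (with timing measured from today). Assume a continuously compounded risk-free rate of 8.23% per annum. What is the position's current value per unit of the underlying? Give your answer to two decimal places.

-¥3.95

PV(remaining coupons) I = 1.67·e^(−0.0823·3/12) + 0.46·e^(−0.0823·4/12) = 2.0835
Current forward F = (S − I)·e^(rT) = (96.17 − 2.0835)·e^(0.0823·9/12) = 94.0865 × 1.063670 = 100.0770
Value (long) = (F − K)·e^(−rT) = (100.0770 − 95.88) × 0.940141 = 3.9458
Short position value = −(long value) = -¥3.95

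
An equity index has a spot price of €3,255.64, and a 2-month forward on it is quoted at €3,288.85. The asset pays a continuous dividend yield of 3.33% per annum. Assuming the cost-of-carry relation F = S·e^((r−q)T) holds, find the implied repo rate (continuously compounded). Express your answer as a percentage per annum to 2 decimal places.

From F = S·e^((r−q)T): (r − q) = ln(F/S)/T
ln(3288.85/3255.64) = ln(1.010201) = 0.010149
(r − q) = 0.010149 / (2/12) = 0.060894
r = ln(F/S)/T + q = 0.060894 + 0.0333 = 0.094194
r = 9.42%

9.42%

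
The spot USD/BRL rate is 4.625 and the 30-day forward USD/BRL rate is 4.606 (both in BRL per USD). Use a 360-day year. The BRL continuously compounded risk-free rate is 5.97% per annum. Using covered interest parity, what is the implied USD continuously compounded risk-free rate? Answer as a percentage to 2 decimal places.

10.91%

F = S·e^((r_BRL − r_USD)T) ⇒ r_USD = r_BRL − ln(F/S)/T
ln(4.606/4.625) = -0.004117; /(30/360) = -0.049404
r_USD = 0.0597 + 0.049404 = 0.109104
r_USD = 10.91%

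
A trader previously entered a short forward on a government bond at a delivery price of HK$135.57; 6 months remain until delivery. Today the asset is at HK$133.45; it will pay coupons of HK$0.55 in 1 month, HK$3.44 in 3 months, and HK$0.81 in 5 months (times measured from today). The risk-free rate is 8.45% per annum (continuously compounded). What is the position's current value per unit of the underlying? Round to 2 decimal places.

PV(remaining coupons) I = 0.55·e^(−0.0845·1/12) + 3.44·e^(−0.0845·3/12) + 0.81·e^(−0.0845·5/12) = 4.6962
Current forward F = (S − I)·e^(rT) = (133.45 − 4.6962)·e^(0.0845·6/12) = 128.7538 × 1.043155 = 134.3102
Value (long) = (F − K)·e^(−rT) = (134.3102 − 135.57) × 0.958630 = -1.2077
Short position value = −(long value) = HK$1.21

HK$1.21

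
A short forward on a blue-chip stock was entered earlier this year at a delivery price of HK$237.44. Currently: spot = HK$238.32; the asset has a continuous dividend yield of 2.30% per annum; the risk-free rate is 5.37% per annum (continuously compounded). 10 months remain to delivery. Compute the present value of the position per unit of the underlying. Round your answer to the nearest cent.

Current fair forward for the remaining 10 months: F = S·e^((r − q)·T), (r − q) = 0.0537 − 0.0230 = 0.0307
F = 238.32 · e^(0.0307 × 10/12) = 238.32 × 1.025913 = 244.4956
Value of long forward = (F − K)·e^(−rT) = (244.4956 − 237.44) · e^(−0.0537·10/12)
= 7.0556 × 0.956237 = 6.75
Short position value = −(long value) = -HK$6.75

-HK$6.75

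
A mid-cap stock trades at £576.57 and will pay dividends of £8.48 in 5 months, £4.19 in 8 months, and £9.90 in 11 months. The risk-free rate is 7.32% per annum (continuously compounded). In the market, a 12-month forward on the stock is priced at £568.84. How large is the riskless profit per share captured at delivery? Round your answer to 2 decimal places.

PV(dividends) I = 8.48·e^(−0.0732·5/12) + 4.19·e^(−0.0732·8/12) + 9.90·e^(−0.0732·11/12) = 21.4732
Fair forward F* = (S − I)·e^(rT) = (576.57 − 21.4732)·e^0.073200 = 555.0968 × 1.075946 = 597.2542
Market £568.84 < fair 597.2542: forward underpriced → reverse cash-and-carry (short the stock, invest proceeds at r, pay the dividends, go long the forward).
Profit at T = |F_mkt − F*| = |568.84 − 597.2542| = £28.41 per share

£28.41 per share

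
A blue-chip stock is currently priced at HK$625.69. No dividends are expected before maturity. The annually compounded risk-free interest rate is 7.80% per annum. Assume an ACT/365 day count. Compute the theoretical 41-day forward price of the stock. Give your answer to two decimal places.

F = S · (1+r)^T
= 625.69 × 1.008472
F = HK$630.99

HK$630.99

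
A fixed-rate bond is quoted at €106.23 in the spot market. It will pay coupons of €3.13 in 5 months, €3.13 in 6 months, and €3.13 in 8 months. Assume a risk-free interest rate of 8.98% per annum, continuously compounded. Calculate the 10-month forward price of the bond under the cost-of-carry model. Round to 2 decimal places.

PV(coupons) I = 3.13·e^(−0.0898·5/12) + 3.13·e^(−0.0898·6/12) + 3.13·e^(−0.0898·8/12)
I = 3.0150 + 2.9926 + 2.9481 = 8.9557
F = (S − I)·e^(rT) = (106.23 − 8.9557) · e^(0.0898·10/12)
= 97.2743 · e^0.074833 = 97.2743 × 1.077704 = €104.83

€104.83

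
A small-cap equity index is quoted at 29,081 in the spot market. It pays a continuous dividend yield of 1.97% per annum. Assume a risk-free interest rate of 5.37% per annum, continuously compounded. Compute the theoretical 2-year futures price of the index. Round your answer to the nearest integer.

F = S·e^((r − q)T) = 29081 · e^((0.0537 − 0.0197) × 2)
= 29081 · e^0.068000 = 29081 × 1.070365
F = 31,127

31,127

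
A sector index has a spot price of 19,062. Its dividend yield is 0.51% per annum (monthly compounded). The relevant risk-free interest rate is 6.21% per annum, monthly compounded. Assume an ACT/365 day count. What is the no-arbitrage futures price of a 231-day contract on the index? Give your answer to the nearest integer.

F = S · (1+r/12)^(12T) / (1+q/12)^(12T)
= 19062 × 1.039979 / 1.003232 = 19062 × 1.036629
F = 19,760

19,760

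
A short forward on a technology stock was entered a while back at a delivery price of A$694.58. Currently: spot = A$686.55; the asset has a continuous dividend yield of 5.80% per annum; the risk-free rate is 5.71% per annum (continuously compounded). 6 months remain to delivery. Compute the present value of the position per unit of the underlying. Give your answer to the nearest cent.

Current fair forward for the remaining 6 months: F = S·e^((r − q)·T), (r − q) = 0.0571 − 0.0580 = -0.0009
F = 686.55 · e^(-0.0009 × 6/12) = 686.55 × 0.999550 = 686.2411
Value of long forward = (F − K)·e^(−rT) = (686.2411 − 694.58) · e^(−0.0571·6/12)
= -8.3389 × 0.971854 = -8.10
Short position value = −(long value) = A$8.10

A$8.10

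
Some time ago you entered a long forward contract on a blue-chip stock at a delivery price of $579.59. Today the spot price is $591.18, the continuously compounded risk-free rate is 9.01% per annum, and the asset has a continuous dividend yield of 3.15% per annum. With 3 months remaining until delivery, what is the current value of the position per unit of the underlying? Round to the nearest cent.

$19.86

Current fair forward for the remaining 3 months: F = S·e^((r − q)·T), (r − q) = 0.0901 − 0.0315 = 0.0586
F = 591.18 · e^(0.0586 × 3/12) = 591.18 × 1.014758 = 599.9046
Value of long forward = (F − K)·e^(−rT) = (599.9046 − 579.59) · e^(−0.0901·3/12)
= 20.3146 × 0.977727 = 19.86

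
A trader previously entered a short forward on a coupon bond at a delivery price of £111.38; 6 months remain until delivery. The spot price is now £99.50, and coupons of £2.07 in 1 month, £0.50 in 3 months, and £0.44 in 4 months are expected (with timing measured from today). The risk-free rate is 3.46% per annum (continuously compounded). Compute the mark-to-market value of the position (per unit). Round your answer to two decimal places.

£12.96

PV(remaining coupons) I = 2.07·e^(−0.0346·1/12) + 0.50·e^(−0.0346·3/12) + 0.44·e^(−0.0346·4/12) = 2.9947
Current forward F = (S − I)·e^(rT) = (99.50 − 2.9947)·e^(0.0346·6/12) = 96.5053 × 1.017451 = 98.1894
Value (long) = (F − K)·e^(−rT) = (98.1894 − 111.38) × 0.982849 = -12.9644
Short position value = −(long value) = £12.96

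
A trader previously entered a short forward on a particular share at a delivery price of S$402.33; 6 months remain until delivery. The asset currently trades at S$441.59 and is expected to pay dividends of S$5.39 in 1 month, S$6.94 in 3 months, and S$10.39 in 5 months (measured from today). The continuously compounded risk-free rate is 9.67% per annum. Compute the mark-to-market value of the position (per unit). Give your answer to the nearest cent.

PV(remaining dividends) I = 5.39·e^(−0.0967·1/12) + 6.94·e^(−0.0967·3/12) + 10.39·e^(−0.0967·5/12) = 22.1007
Current forward F = (S − I)·e^(rT) = (441.59 − 22.1007)·e^(0.0967·6/12) = 419.4893 × 1.049538 = 440.2700
Value (long) = (F − K)·e^(−rT) = (440.2700 − 402.33) × 0.952800 = 36.1492
Short position value = −(long value) = -S$36.15

-S$36.15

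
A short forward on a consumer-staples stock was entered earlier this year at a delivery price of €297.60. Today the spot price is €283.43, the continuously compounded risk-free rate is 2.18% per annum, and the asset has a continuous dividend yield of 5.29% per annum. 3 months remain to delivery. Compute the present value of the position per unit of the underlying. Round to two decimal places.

€16.28

Current fair forward for the remaining 3 months: F = S·e^((r − q)·T), (r − q) = 0.0218 − 0.0529 = -0.0311
F = 283.43 · e^(-0.0311 × 3/12) = 283.43 × 0.992255 = 281.2348
Value of long forward = (F − K)·e^(−rT) = (281.2348 − 297.60) · e^(−0.0218·3/12)
= -16.3652 × 0.994565 = -16.28
Short position value = −(long value) = €16.28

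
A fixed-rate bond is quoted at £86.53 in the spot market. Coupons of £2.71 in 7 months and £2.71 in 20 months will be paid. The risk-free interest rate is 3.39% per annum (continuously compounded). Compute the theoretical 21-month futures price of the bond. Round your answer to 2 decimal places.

£86.28

PV(coupons) I = 2.71·e^(−0.0339·7/12) + 2.71·e^(−0.0339·20/12)
I = 2.6569 + 2.5611 = 5.2180
F = (S − I)·e^(rT) = (86.53 − 5.2180) · e^(0.0339·21/12)
= 81.3120 · e^0.059325 = 81.3120 × 1.061120 = £86.28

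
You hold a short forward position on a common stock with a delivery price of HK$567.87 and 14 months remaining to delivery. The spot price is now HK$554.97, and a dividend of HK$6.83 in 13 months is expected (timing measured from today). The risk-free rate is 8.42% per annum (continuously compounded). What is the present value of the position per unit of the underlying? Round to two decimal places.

PV(remaining dividends) I = 6.83·e^(−0.0842·13/12) = 6.2346
Current forward F = (S − I)·e^(rT) = (554.97 − 6.2346)·e^(0.0842·14/12) = 548.7354 × 1.103220 = 605.3759
Value (long) = (F − K)·e^(−rT) = (605.3759 − 567.87) × 0.906437 = 33.9967
Short position value = −(long value) = -HK$34.00

-HK$34.00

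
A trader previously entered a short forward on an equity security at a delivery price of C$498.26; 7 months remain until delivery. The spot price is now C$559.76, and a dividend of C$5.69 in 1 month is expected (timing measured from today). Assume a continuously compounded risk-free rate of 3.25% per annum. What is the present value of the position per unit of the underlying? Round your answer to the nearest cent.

PV(remaining dividends) I = 5.69·e^(−0.0325·1/12) = 5.6746
Current forward F = (S − I)·e^(rT) = (559.76 − 5.6746)·e^(0.0325·7/12) = 554.0854 × 1.019139 = 564.6900
Value (long) = (F − K)·e^(−rT) = (564.6900 − 498.26) × 0.981220 = 65.1824
Short position value = −(long value) = -C$65.18

-C$65.18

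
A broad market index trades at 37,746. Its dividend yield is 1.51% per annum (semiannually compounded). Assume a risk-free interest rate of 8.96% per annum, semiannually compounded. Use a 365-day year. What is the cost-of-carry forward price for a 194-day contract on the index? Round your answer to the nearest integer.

39,231

F = S · (1+r/2)^(2T) / (1+q/2)^(2T)
= 37746 × 1.047689 / 1.008028 = 37746 × 1.039345
F = 39,231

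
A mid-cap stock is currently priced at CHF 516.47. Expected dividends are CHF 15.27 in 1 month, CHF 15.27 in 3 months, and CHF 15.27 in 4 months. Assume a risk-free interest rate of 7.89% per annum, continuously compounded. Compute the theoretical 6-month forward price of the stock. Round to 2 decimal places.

CHF 490.43

PV(dividends) I = 15.27·e^(−0.0789·1/12) + 15.27·e^(−0.0789·3/12) + 15.27·e^(−0.0789·4/12)
I = 15.1699 + 14.9718 + 14.8736 = 45.0153
F = (S − I)·e^(rT) = (516.47 − 45.0153) · e^(0.0789·6/12)
= 471.4547 · e^0.039450 = 471.4547 × 1.040238 = CHF 490.43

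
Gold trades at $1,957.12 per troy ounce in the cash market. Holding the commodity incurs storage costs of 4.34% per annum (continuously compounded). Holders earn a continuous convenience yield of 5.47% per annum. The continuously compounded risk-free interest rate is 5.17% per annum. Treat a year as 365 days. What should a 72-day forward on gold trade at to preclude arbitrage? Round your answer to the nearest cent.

$1,972.78 per troy ounce

Net carry = r + u − y = 0.0517 + 0.0434 − 0.0547 = 0.0404
F = S·e^((r+u−y)T) = 1957.12 · e^(0.0404 × 72/365) = 1957.12 · e^0.00796932
= 1957.12 × 1.00800116 = $1,972.78 per troy ounce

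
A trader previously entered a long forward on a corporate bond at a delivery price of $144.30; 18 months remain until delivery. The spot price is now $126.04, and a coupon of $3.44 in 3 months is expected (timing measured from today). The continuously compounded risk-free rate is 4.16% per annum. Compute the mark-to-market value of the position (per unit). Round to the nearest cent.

PV(remaining coupons) I = 3.44·e^(−0.0416·3/12) = 3.4044
Current forward F = (S − I)·e^(rT) = (126.04 − 3.4044)·e^(0.0416·18/12) = 122.6356 × 1.064388 = 130.5319
Value (long) = (F − K)·e^(−rT) = (130.5319 − 144.30) × 0.939507 = -12.9352
Value = -$12.94

-$12.94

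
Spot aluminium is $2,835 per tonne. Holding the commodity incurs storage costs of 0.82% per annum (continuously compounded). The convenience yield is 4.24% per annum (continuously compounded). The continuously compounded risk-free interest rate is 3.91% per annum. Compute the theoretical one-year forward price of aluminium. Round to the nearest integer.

Net carry = r + u − y = 0.0391 + 0.0082 − 0.0424 = 0.0049
F = S·e^((r+u−y)T) = 2835 · e^(0.0049 × 12/12) = 2835 · e^0.004900
= 2835 × 1.004912 = $2,849 per tonne

$2,849 per tonne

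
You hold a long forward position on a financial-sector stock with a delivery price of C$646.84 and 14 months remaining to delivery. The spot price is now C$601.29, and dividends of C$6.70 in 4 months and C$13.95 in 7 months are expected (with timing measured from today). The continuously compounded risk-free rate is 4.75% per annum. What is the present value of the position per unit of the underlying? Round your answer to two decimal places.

-C$30.84

PV(remaining dividends) I = 6.70·e^(−0.0475·4/12) + 13.95·e^(−0.0475·7/12) = 20.1635
Current forward F = (S − I)·e^(rT) = (601.29 − 20.1635)·e^(0.0475·14/12) = 581.1265 × 1.056981 = 614.2397
Value (long) = (F − K)·e^(−rT) = (614.2397 − 646.84) × 0.946091 = -30.8429
Value = -C$30.84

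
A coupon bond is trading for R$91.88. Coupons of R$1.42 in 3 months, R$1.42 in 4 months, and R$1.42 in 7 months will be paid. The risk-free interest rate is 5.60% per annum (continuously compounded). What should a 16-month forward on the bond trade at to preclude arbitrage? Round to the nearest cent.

R$94.51

PV(coupons) I = 1.42·e^(−0.0560·3/12) + 1.42·e^(−0.0560·4/12) + 1.42·e^(−0.0560·7/12)
I = 1.4003 + 1.3937 + 1.3744 = 4.1684
F = (S − I)·e^(rT) = (91.88 − 4.1684) · e^(0.0560·16/12)
= 87.7116 · e^0.074667 = 87.7116 × 1.077525 = R$94.51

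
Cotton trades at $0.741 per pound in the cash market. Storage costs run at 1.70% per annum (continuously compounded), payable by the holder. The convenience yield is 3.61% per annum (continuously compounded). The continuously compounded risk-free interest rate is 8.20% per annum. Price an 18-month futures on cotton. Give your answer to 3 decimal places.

Net carry = r + u − y = 0.0820 + 0.0170 − 0.0361 = 0.0629
F = S·e^((r+u−y)T) = 0.741 · e^(0.0629 × 18/12) = 0.741 · e^0.094350
= 0.741 × 1.098944 = $0.814 per pound

$0.814 per pound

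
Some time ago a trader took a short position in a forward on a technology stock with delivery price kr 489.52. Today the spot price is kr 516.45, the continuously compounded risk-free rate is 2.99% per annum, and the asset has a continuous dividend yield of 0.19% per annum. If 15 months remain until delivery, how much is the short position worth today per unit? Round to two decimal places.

Current fair forward for the remaining 15 months: F = S·e^((r − q)·T), (r − q) = 0.0299 − 0.0019 = 0.0280
F = 516.45 · e^(0.0280 × 15/12) = 516.45 × 1.035620 = 534.8459
Value of long forward = (F − K)·e^(−rT) = (534.8459 − 489.52) · e^(−0.0299·15/12)
= 45.3259 × 0.963315 = 43.66
Short position value = −(long value) = -kr 43.66

-kr 43.66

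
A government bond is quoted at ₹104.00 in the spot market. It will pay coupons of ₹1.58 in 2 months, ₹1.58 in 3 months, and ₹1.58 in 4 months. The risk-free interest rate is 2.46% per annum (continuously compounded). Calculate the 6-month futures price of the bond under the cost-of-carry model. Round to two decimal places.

PV(coupons) I = 1.58·e^(−0.0246·2/12) + 1.58·e^(−0.0246·3/12) + 1.58·e^(−0.0246·4/12)
I = 1.5735 + 1.5703 + 1.5671 = 4.7109
F = (S − I)·e^(rT) = (104.00 − 4.7109) · e^(0.0246·6/12)
= 99.2891 · e^0.012300 = 99.2891 × 1.012376 = ₹100.52

₹100.52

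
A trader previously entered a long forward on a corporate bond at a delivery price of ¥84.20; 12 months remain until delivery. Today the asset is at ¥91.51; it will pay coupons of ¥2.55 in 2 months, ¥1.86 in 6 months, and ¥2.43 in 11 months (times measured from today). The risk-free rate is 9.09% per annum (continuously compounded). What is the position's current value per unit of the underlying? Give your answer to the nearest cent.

PV(remaining coupons) I = 2.55·e^(−0.0909·2/12) + 1.86·e^(−0.0909·6/12) + 2.43·e^(−0.0909·11/12) = 6.5247
Current forward F = (S − I)·e^(rT) = (91.51 − 6.5247)·e^(0.0909·12/12) = 84.9853 × 1.095159 = 93.0724
Value (long) = (F − K)·e^(−rT) = (93.0724 − 84.20) × 0.913109 = 8.1015
Value = ¥8.10

¥8.10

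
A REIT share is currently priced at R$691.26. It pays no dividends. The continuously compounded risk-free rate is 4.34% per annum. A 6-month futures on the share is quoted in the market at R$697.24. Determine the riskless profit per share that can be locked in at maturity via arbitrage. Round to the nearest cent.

Fair futures: F* = S·e^(carry·T), with carry = r = 0.0434
F* = 691.26 · e^(0.0434 × 6/12) = 691.26 · e^0.021700 = 691.26 × 1.021937 = R$706.4242
Market R$697.24 < fair R$706.4242: forward underpriced → reverse cash-and-carry (short spot, go long the forward).
At maturity, profit = |F_mkt − F*| = |697.24 − 706.4242| = R$9.18 per share

R$9.18 per share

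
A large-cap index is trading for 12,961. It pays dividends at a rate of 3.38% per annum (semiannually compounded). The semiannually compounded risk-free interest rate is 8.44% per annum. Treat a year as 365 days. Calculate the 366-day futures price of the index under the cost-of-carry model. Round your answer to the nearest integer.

F = S · (1+r/2)^(2T) / (1+q/2)^(2T)
= 12961 × 1.086427 / 1.034181 = 12961 × 1.050519
F = 13,616

13,616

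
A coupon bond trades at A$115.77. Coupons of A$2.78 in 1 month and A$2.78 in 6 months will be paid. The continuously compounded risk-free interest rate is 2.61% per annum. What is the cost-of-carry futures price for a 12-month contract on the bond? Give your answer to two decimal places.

PV(coupons) I = 2.78·e^(−0.0261·1/12) + 2.78·e^(−0.0261·6/12)
I = 2.7740 + 2.7440 = 5.5180
F = (S − I)·e^(rT) = (115.77 − 5.5180) · e^(0.0261·12/12)
= 110.2520 · e^0.026100 = 110.2520 × 1.026444 = A$113.17

A$113.17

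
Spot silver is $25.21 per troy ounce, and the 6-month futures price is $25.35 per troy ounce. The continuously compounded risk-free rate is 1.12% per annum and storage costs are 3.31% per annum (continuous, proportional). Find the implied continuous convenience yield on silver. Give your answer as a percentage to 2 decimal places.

F = S·e^((r+u−y)T) ⇒ (r+u−y) = ln(F/S)/T
ln(25.35/25.21) = 0.005538; /T ⇒ 0.011076
y = r + u − ln(F/S)/T = 0.0112 + 0.0331 − 0.011076 = 0.033224
y = 3.32%

3.32%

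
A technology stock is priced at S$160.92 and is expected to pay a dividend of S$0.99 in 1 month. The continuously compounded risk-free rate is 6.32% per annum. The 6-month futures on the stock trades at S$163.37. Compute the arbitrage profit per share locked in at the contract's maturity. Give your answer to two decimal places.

PV(dividends) I = 0.99·e^(−0.0632·1/12) = 0.9848
Fair futures F* = (S − I)·e^(rT) = (160.92 − 0.9848)·e^0.031600 = 159.9352 × 1.032105 = 165.0699
Market S$163.37 < fair 165.0699: forward underpriced → reverse cash-and-carry (short the stock, invest proceeds at r, pay the dividends, go long the forward).
Profit at T = |F_mkt − F*| = |163.37 − 165.0699| = S$1.70 per share

S$1.70 per share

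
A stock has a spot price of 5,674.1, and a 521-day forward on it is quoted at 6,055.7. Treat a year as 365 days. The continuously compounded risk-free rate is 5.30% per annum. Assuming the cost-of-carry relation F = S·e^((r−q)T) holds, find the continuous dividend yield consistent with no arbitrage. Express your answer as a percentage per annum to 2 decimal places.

From F = S·e^((r−q)T): (r − q) = ln(F/S)/T
ln(6055.7/5674.1) = ln(1.067253) = 0.065088
(r − q) = 0.065088 / (521/365) = 0.045599
q = r − ln(F/S)/T = 0.0530 − 0.045599 = 0.007401
q = 0.74%

0.74%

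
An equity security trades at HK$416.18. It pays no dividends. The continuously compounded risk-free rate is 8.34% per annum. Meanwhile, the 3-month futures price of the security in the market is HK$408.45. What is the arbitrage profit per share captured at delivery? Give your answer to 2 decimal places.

Fair futures: F* = S·e^(carry·T), with carry = r = 0.0834
F* = 416.18 · e^(0.0834 × 3/12) = 416.18 · e^0.020850 = 416.18 × 1.021069 = HK$424.9485
Market HK$408.45 < fair HK$424.9485: forward underpriced → reverse cash-and-carry (short spot, go long the forward).
At maturity, profit = |F_mkt − F*| = |408.45 − 424.9485| = HK$16.50 per share

HK$16.50 per share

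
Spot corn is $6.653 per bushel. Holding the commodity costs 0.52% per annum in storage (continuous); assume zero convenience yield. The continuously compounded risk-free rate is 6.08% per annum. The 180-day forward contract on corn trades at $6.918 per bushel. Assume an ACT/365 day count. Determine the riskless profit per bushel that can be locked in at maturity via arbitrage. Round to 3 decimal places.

$0.045 per bushel

Fair forward: F* = S·e^(carry·T), with carry = (r + u) = 0.0608 + 0.0052 = 0.0660
F* = 6.653 · e^(0.0660 × 180/365) = 6.653 · e^0.032548 = 6.653 × 1.033083 = $6.8731
Market $6.918 > fair $6.8731: forward overpriced → cash-and-carry (buy spot, short the forward).
At maturity, profit = |F_mkt − F*| = |6.918 − 6.8731| = $0.045 per bushel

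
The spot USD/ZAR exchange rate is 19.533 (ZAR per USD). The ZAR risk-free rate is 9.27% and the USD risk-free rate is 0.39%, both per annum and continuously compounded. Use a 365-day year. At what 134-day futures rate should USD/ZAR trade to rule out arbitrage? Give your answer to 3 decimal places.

20.180

F = S·e^((r_ZAR − r_USD)T) = 19.533 · e^((0.0927 − 0.0039) × 134/365)
= 19.533 · e^0.032601 = 19.533 × 1.033138
F = 20.180 ZAR per USD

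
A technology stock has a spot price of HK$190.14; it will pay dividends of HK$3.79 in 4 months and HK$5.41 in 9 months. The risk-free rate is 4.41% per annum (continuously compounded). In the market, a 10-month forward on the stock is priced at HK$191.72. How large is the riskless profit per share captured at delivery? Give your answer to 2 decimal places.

HK$3.77 per share

PV(dividends) I = 3.79·e^(−0.0441·4/12) + 5.41·e^(−0.0441·9/12) = 8.9687
Fair forward F* = (S − I)·e^(rT) = (190.14 − 8.9687)·e^0.036750 = 181.1713 × 1.037434 = 187.9533
Market HK$191.72 > fair 187.9533: forward overpriced → cash-and-carry (borrow at r, buy the stock and collect the dividends, short the forward).
Profit at T = |F_mkt − F*| = |191.72 − 187.9533| = HK$3.77 per share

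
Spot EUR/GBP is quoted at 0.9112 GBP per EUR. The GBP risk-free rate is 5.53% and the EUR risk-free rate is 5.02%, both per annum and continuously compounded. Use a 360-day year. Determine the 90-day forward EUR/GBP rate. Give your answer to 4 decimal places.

0.9124

F = S·e^((r_GBP − r_EUR)T) = 0.9112 · e^((0.0553 − 0.0502) × 90/360)
= 0.9112 · e^0.001275 = 0.9112 × 1.001276
F = 0.9124 GBP per EUR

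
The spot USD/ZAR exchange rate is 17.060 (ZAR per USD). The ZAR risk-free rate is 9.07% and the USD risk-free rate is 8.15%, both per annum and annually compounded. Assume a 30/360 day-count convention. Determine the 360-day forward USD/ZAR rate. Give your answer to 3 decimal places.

17.205

By covered interest parity, F = S · (1+r_ZAR)^T / (1+r_USD)^T
= 17.060 × 1.090700 / 1.081500 = 17.060 × 1.008507
F = 17.205 ZAR per USD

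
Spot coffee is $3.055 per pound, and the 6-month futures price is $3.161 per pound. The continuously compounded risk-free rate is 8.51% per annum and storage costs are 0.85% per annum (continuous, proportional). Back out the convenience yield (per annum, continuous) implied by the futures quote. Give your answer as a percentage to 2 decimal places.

F = S·e^((r+u−y)T) ⇒ (r+u−y) = ln(F/S)/T
ln(3.161/3.055) = 0.034109; /T ⇒ 0.068218
y = r + u − ln(F/S)/T = 0.0851 + 0.0085 − 0.068218 = 0.025382
y = 2.54%

2.54%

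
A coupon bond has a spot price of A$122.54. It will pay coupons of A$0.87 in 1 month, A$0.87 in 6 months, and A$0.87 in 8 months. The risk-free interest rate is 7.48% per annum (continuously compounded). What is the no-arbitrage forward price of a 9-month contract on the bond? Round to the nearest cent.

A$126.93

PV(coupons) I = 0.87·e^(−0.0748·1/12) + 0.87·e^(−0.0748·6/12) + 0.87·e^(−0.0748·8/12)
I = 0.8646 + 0.8381 + 0.8277 = 2.5304
F = (S − I)·e^(rT) = (122.54 − 2.5304) · e^(0.0748·9/12)
= 120.0096 · e^0.056100 = 120.0096 × 1.057703 = A$126.93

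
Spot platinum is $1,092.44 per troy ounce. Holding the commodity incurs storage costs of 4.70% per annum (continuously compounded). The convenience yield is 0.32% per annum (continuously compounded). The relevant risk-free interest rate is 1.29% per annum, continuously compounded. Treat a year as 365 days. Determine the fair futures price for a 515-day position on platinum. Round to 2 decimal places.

Net carry = r + u − y = 0.0129 + 0.0470 − 0.0032 = 0.0567
F = S·e^((r+u−y)T) = 1092.44 · e^(0.0567 × 515/365) = 1092.44 · e^0.08000137
= 1092.44 × 1.08328855 = $1,183.43 per troy ounce

$1,183.43 per troy ounce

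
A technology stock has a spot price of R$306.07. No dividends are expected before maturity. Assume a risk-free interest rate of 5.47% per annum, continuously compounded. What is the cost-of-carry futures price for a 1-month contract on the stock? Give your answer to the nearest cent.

F = S·e^(rT) = 306.07 · e^(0.0547 × 1/12)
= 306.07 · e^0.004558 = 306.07 × 1.004568
F = R$307.47

R$307.47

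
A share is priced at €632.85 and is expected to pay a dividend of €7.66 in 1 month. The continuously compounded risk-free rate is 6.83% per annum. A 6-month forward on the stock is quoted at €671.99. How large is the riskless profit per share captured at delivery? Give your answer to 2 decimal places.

€25.04 per share

PV(dividends) I = 7.66·e^(−0.0683·1/12) = 7.6165
Fair forward F* = (S − I)·e^(rT) = (632.85 − 7.6165)·e^0.034150 = 625.2335 × 1.034740 = 646.9541
Market €671.99 > fair 646.9541: forward overpriced → cash-and-carry (borrow at r, buy the stock and collect the dividends, short the forward).
Profit at T = |F_mkt − F*| = |671.99 − 646.9541| = €25.04 per share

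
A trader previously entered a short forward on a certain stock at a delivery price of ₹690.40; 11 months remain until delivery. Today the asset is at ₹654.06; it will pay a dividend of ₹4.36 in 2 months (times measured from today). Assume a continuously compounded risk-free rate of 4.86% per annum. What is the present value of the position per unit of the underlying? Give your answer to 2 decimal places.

₹10.58

PV(remaining dividends) I = 4.36·e^(−0.0486·2/12) = 4.3248
Current forward F = (S − I)·e^(rT) = (654.06 − 4.3248)·e^(0.0486·11/12) = 649.7352 × 1.045557 = 679.3352
Value (long) = (F − K)·e^(−rT) = (679.3352 − 690.40) × 0.956428 = -10.5827
Short position value = −(long value) = ₹10.58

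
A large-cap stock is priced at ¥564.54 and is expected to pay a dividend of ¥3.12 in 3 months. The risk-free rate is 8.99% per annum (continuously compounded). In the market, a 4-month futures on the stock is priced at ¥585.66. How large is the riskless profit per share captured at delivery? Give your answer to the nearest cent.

PV(dividends) I = 3.12·e^(−0.0899·3/12) = 3.0507
Fair futures F* = (S − I)·e^(rT) = (564.54 − 3.0507)·e^0.029967 = 561.4893 × 1.030421 = 578.5704
Market ¥585.66 > fair 578.5704: forward overpriced → cash-and-carry (borrow at r, buy the stock and collect the dividends, short the forward).
Profit at T = |F_mkt − F*| = |585.66 − 578.5704| = ¥7.09 per share

¥7.09 per share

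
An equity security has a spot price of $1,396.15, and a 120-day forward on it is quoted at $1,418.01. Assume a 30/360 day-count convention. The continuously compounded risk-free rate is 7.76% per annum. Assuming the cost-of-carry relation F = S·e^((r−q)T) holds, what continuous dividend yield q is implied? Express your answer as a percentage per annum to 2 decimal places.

3.10%

From F = S·e^((r−q)T): (r − q) = ln(F/S)/T
ln(1418.01/1396.15) = ln(1.015657) = 0.015536
(r − q) = 0.015536 / (120/360) = 0.046608
q = r − ln(F/S)/T = 0.0776 − 0.046608 = 0.030992
q = 3.10%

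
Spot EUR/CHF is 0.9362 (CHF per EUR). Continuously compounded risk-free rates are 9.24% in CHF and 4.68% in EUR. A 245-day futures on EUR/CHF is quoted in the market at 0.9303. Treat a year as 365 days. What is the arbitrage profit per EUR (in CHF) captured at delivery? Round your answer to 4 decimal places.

Fair futures: F* = S·e^(carry·T), with carry = (r_CHF − r_EUR) = 0.0924 − 0.0468 = 0.0456
F* = 0.9362 · e^(0.0456 × 245/365) = 0.9362 · e^0.030608 = 0.9362 × 1.031081 = 0.9653
Market 0.9303 < fair 0.9653: forward underpriced → reverse cash-and-carry (short spot, go long the forward).
At maturity, profit = |F_mkt − F*| = |0.9303 − 0.9653| = 0.0350 per EUR (in CHF)

0.0350 per EUR (in CHF)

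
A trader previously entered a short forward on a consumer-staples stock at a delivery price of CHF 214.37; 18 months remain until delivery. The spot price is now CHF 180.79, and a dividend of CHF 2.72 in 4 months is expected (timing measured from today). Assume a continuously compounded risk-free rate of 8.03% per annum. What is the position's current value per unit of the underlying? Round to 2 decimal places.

PV(remaining dividends) I = 2.72·e^(−0.0803·4/12) = 2.6482
Current forward F = (S − I)·e^(rT) = (180.79 − 2.6482)·e^(0.0803·18/12) = 178.1418 × 1.128004 = 200.9447
Value (long) = (F − K)·e^(−rT) = (200.9447 − 214.37) × 0.886521 = -11.9018
Short position value = −(long value) = CHF 11.90

CHF 11.90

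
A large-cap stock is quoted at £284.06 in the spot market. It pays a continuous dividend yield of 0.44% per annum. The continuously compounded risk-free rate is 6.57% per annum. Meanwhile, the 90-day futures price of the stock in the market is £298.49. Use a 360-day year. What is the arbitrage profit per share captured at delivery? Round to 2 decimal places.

Fair futures: F* = S·e^(carry·T), with carry = (r − q) = 0.0657 − 0.0044 = 0.0613
F* = 284.06 · e^(0.0613 × 90/360) = 284.06 · e^0.015325 = 284.06 × 1.015443 = £288.4467
Market £298.49 > fair £288.4467: forward overpriced → cash-and-carry (buy spot, short the forward).
At maturity, profit = |F_mkt − F*| = |298.49 − 288.4467| = £10.04 per share

£10.04 per share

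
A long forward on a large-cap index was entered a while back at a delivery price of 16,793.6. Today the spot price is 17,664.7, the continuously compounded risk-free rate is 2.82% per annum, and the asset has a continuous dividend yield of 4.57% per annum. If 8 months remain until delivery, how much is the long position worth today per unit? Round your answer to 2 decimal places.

Current fair forward for the remaining 8 months: F = S·e^((r − q)·T), (r − q) = 0.0282 − 0.0457 = -0.0175
F = 17664.7 · e^(-0.0175 × 8/12) = 17664.7 × 0.98840112 = 17459.8093
Value of long forward = (F − K)·e^(−rT) = (17459.8093 − 16793.6) · e^(−0.0282·8/12)
= 666.2093 × 0.98137562 = 653.80

653.80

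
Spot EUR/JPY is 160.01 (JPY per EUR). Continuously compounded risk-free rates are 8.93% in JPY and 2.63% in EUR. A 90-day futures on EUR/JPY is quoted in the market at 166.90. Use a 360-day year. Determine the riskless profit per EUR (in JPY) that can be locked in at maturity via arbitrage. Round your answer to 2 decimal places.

Fair futures: F* = S·e^(carry·T), with carry = (r_JPY − r_EUR) = 0.0893 − 0.0263 = 0.0630
F* = 160.01 · e^(0.0630 × 90/360) = 160.01 · e^0.015750 = 160.01 × 1.015875 = 162.5502
Market 166.90 > fair 162.5502: forward overpriced → cash-and-carry (buy spot, short the forward).
At maturity, profit = |F_mkt − F*| = |166.90 − 162.5502| = 4.35 per EUR (in JPY)

4.35 per EUR (in JPY)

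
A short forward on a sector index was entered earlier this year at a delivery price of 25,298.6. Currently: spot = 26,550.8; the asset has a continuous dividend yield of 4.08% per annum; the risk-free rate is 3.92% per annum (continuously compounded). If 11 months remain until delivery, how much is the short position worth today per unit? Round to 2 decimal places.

Current fair forward for the remaining 11 months: F = S·e^((r − q)·T), (r − q) = 0.0392 − 0.0408 = -0.0016
F = 26550.8 · e^(-0.0016 × 11/12) = 26550.8 × 0.99853441 = 26511.8874
Value of long forward = (F − K)·e^(−rT) = (26511.8874 − 25298.6) · e^(−0.0392·11/12)
= 1213.2874 × 0.96470460 = 1170.46
Short position value = −(long value) = -1170.46

-1170.46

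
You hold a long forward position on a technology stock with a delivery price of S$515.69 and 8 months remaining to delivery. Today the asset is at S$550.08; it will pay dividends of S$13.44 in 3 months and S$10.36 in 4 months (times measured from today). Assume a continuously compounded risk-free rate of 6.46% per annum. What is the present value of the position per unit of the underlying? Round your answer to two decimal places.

PV(remaining dividends) I = 13.44·e^(−0.0646·3/12) + 10.36·e^(−0.0646·4/12) = 23.3640
Current forward F = (S − I)·e^(rT) = (550.08 − 23.3640)·e^(0.0646·8/12) = 526.7160 × 1.044007 = 549.8952
Value (long) = (F − K)·e^(−rT) = (549.8952 − 515.69) × 0.957848 = 32.7634
Value = S$32.76

S$32.76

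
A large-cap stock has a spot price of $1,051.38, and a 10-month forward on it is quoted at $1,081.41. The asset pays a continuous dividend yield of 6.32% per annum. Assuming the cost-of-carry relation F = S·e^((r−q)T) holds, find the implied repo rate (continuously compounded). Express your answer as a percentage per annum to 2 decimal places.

9.70%

From F = S·e^((r−q)T): (r − q) = ln(F/S)/T
ln(1081.41/1051.38) = ln(1.028562) = 0.028162
(r − q) = 0.028162 / (10/12) = 0.033794
r = ln(F/S)/T + q = 0.033794 + 0.0632 = 0.096994
r = 9.70%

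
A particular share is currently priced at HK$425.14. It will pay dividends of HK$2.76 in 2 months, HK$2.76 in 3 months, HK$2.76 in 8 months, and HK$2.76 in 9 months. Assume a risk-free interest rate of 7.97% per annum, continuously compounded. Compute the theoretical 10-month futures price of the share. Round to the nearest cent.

HK$442.96

PV(dividends) I = 2.76·e^(−0.0797·2/12) + 2.76·e^(−0.0797·3/12) + 2.76·e^(−0.0797·8/12) + 2.76·e^(−0.0797·9/12)
I = 2.7236 + 2.7056 + 2.6172 + 2.5999 = 10.6463
F = (S − I)·e^(rT) = (425.14 − 10.6463) · e^(0.0797·10/12)
= 414.4937 · e^0.066417 = 414.4937 × 1.068672 = HK$442.96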